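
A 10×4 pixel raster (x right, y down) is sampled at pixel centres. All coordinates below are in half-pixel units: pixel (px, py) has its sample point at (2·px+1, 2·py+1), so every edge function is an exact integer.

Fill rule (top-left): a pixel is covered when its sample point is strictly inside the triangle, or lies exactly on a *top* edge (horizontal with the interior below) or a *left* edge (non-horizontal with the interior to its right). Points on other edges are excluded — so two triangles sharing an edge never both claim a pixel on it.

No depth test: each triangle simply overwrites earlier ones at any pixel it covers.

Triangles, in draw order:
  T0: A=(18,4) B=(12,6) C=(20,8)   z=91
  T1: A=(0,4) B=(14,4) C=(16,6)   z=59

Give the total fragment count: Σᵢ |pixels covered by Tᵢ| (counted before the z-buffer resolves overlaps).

T0:
  2·area = 28  (B↔C swapped to make it positive)
  edge (18, 4)→(20, 8): d=(2,4) right/bottom  bias=-1
  edge (20, 8)→(12, 6): d=(-8,-2) top-left  bias=+0
  edge (12, 6)→(18, 4): d=(6,-2) top-left  bias=+0
    (7,2)@(15, 5): e=[14,14,0] → █  [on edge]
    (8,2)@(17, 5): e=[6,18,4] → █
    (9,2)@(19, 5): e=[-2,22,8] → ·
    (4,3)@(9, 7): e=[42,-14,0] → ·  [on edge]
    (7,3)@(15, 7): e=[18,-2,12] → ·
    (8,3)@(17, 7): e=[10,2,16] → █
    (9,3)@(19, 7): e=[2,6,20] → █
  covered (4 px):
    · · · · · · · · · ·
    · · · · · · · · · ·
    · · · · · · · █ █ ·
    · · · · · · · · █ █
T1:
  2·area = 28
  edge (0, 4)→(14, 4): d=(14,0) top-left  bias=+0
  edge (14, 4)→(16, 6): d=(2,2) right/bottom  bias=-1
  edge (16, 6)→(0, 4): d=(-16,-2) top-left  bias=+0
    (5,0)@(11, 1): e=[-42,0,70] → ·  [on edge]
    (6,1)@(13, 3): e=[-14,0,42] → ·  [on edge]
    (4,2)@(9, 5): e=[14,12,2] → █
    (5,2)@(11, 5): e=[14,8,6] → █
    (6,2)@(13, 5): e=[14,4,10] → █
    (7,2)@(15, 5): e=[14,0,14] → ·  [on edge]
    (4,3)@(9, 7): e=[42,16,-30] → ·
    (5,3)@(11, 7): e=[42,12,-26] → ·
    (6,3)@(13, 7): e=[42,8,-22] → ·
    (8,3)@(17, 7): e=[42,0,-14] → ·  [on edge]
  covered (3 px):
    · · · · · · · · · ·
    · · · · · · · · · ·
    · · · · █ █ █ · · ·
    · · · · · · · · · ·

Result: 7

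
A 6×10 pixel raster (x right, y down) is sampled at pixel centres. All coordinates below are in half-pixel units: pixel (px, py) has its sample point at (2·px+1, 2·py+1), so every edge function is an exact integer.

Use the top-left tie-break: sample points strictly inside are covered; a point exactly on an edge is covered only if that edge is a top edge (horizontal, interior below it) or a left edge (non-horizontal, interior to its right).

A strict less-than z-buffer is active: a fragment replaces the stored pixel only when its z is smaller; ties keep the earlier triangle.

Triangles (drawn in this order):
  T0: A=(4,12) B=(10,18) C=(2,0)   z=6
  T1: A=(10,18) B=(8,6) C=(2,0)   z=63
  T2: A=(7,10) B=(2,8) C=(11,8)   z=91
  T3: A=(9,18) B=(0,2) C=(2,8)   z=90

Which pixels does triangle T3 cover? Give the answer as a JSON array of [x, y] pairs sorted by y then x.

T0:
  2·area = 60  (B↔C swapped to make it positive)
  edge (4, 12)→(2, 0): d=(-2,-12) top-left  bias=+0
  edge (2, 0)→(10, 18): d=(8,18) right/bottom  bias=-1
  edge (10, 18)→(4, 12): d=(-6,-6) top-left  bias=+0
    (1,1)@(3, 3): e=[6,6,48] → #
    (2,1)@(5, 3): e=[30,-30,60] → ·
    (1,2)@(3, 5): e=[2,22,36] → #
    (2,2)@(5, 5): e=[26,-14,48] → ·
    (1,3)@(3, 7): e=[-2,38,24] → ·
    (2,3)@(5, 7): e=[22,2,36] → #
    (3,3)@(7, 7): e=[46,-34,48] → ·
    (0,4)@(1, 9): e=[-30,90,0] → ·  [on edge]
    (2,4)@(5, 9): e=[18,18,24] → #
    (3,4)@(7, 9): e=[42,-18,36] → ·
    (1,5)@(3, 11): e=[-10,70,0] → ·  [on edge]
    (2,5)@(5, 11): e=[14,34,12] → #
    (2,6)@(5, 13): e=[10,50,0] → #  [on edge]
    (3,7)@(7, 15): e=[30,30,0] → #  [on edge]
    (4,8)@(9, 17): e=[50,10,0] → #  [on edge]
    (5,9)@(11, 19): e=[70,-10,0] → ·  [on edge]
  covered (9 px):
    · · · · · ·
    · # · · · ·
    · # · · · ·
    · · # · · ·
    · · # · · ·
    · · # · · ·
    · · # # · ·
    · · · # · ·
    · · · · # ·
    · · · · · ·
T1:
  2·area = 60  (B↔C swapped to make it positive)
  edge (10, 18)→(2, 0): d=(-8,-18) top-left  bias=+0
  edge (2, 0)→(8, 6): d=(6,6) right/bottom  bias=-1
  edge (8, 6)→(10, 18): d=(2,12) right/bottom  bias=-1
    (1,0)@(3, 1): e=[10,0,50] → ·  [on edge]
    (2,1)@(5, 3): e=[30,0,30] → ·  [on edge]
    (2,2)@(5, 5): e=[14,12,34] → #
    (3,2)@(7, 5): e=[50,0,10] → ·  [on edge]
    (2,3)@(5, 7): e=[-2,24,38] → ·
    (3,3)@(7, 7): e=[34,12,14] → #
    (4,3)@(9, 7): e=[70,0,-10] → ·  [on edge]
    (3,4)@(7, 9): e=[18,24,18] → #
    (4,4)@(9, 9): e=[54,12,-6] → ·
    (5,4)@(11, 9): e=[90,0,-30] → ·  [on edge]
    (3,5)@(7, 11): e=[2,36,22] → #
    (4,5)@(9, 11): e=[38,24,-2] → ·
  covered (6 px):
    · · · · · ·
    · · · · · ·
    · · # · · ·
    · · · # · ·
    · · · # · ·
    · · · # · ·
    · · · · # ·
    · · · · # ·
    · · · · · ·
    · · · · · ·
T2:
  2·area = 18
  edge (7, 10)→(2, 8): d=(-5,-2) top-left  bias=+0
  edge (2, 8)→(11, 8): d=(9,0) top-left  bias=+0
  edge (11, 8)→(7, 10): d=(-4,2) right/bottom  bias=-1
    (2,4)@(5, 9): e=[1,9,8] → #
    (3,4)@(7, 9): e=[5,9,4] → #
    (4,4)@(9, 9): e=[9,9,0] → ·  [on edge]
    (2,5)@(5, 11): e=[-9,27,0] → ·  [on edge]
    (3,5)@(7, 11): e=[-5,27,-4] → ·
    (0,6)@(1, 13): e=[-27,45,0] → ·  [on edge]
  covered (2 px):
    · · · · · ·
    · · · · · ·
    · · · · · ·
    · · · · · ·
    · · # # · ·
    · · · · · ·
    · · · · · ·
    · · · · · ·
    · · · · · ·
    · · · · · ·
T3:
  2·area = 22  (B↔C swapped to make it positive)
  edge (9, 18)→(2, 8): d=(-7,-10) top-left  bias=+0
  edge (2, 8)→(0, 2): d=(-2,-6) top-left  bias=+0
  edge (0, 2)→(9, 18): d=(9,16) right/bottom  bias=-1
    (0,2)@(1, 5): e=[11,0,11] → #  [on edge]
    (1,2)@(3, 5): e=[31,12,-21] → ·
    (0,3)@(1, 7): e=[-3,-4,29] → ·
    (1,4)@(3, 9): e=[3,4,15] → #
    (2,4)@(5, 9): e=[23,16,-17] → ·
    (1,5)@(3, 11): e=[-11,0,33] → ·  [on edge]
    (2,5)@(5, 11): e=[9,12,1] → #
    (3,5)@(7, 11): e=[29,24,-31] → ·
    (2,6)@(5, 13): e=[-5,8,19] → ·
    (3,7)@(7, 15): e=[1,16,5] → #
    (4,7)@(9, 15): e=[21,28,-27] → ·
    (2,8)@(5, 17): e=[-33,0,55] → ·  [on edge]
  covered (4 px):
    · · · · · ·
    · · · · · ·
    # · · · · ·
    · · · · · ·
    · # · · · ·
    · · # · · ·
    · · · · · ·
    · · · # · ·
    · · · · · ·
    · · · · · ·

Answer: [[0,2],[1,4],[2,5],[3,7]]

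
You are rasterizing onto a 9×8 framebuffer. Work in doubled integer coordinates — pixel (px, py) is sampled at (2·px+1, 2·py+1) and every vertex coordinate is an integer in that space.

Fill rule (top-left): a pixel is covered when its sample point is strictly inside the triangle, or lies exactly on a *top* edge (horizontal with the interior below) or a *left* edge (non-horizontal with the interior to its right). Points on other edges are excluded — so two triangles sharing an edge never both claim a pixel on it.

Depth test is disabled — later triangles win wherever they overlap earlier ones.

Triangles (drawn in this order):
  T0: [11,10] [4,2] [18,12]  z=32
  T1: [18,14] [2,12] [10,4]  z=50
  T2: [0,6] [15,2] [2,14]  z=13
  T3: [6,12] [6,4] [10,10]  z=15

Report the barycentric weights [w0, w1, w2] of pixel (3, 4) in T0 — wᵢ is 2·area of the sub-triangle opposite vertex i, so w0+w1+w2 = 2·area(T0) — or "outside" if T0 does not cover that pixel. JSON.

T0:
  2·area = 42
  edge (11, 10)→(4, 2): d=(-7,-8) top-left  bias=+0
  edge (4, 2)→(18, 12): d=(14,10) right/bottom  bias=-1
  edge (18, 12)→(11, 10): d=(-7,-2) top-left  bias=+0
    (2,1)@(5, 3): e=[1,4,37] → #
    (3,1)@(7, 3): e=[17,-16,41] → ·
    (2,2)@(5, 5): e=[-13,32,23] → ·
    (3,2)@(7, 5): e=[3,12,27] → #
    (4,2)@(9, 5): e=[19,-8,31] → ·
    (3,3)@(7, 7): e=[-11,40,13] → ·
    (4,3)@(9, 7): e=[5,20,17] → #
    (5,3)@(11, 7): e=[21,0,21] → ·  [on edge]
    (4,4)@(9, 9): e=[-9,48,3] → ·
    (5,4)@(11, 9): e=[7,28,7] → #
    (6,4)@(13, 9): e=[23,8,11] → #
    (7,4)@(15, 9): e=[39,-12,15] → ·
  covered (6 px):
    · · · · · · · · ·
    · · # · · · · · ·
    · · · # · · · · ·
    · · · · # · · · ·
    · · · · · # # · ·
    · · · · · · · # ·
    · · · · · · · · ·
    · · · · · · · · ·
T1:
  2·area = 144
  edge (18, 14)→(2, 12): d=(-16,-2) top-left  bias=+0
  edge (2, 12)→(10, 4): d=(8,-8) top-left  bias=+0
  edge (10, 4)→(18, 14): d=(8,10) right/bottom  bias=-1
    (6,0)@(13, 1): e=[198,0,-54] → ·  [on edge]
    (5,1)@(11, 3): e=[162,0,-18] → ·  [on edge]
    (4,2)@(9, 5): e=[126,0,18] → #  [on edge]
    (5,2)@(11, 5): e=[130,16,-2] → ·
    (3,3)@(7, 7): e=[90,0,54] → #  [on edge]
    (5,3)@(11, 7): e=[98,32,14] → #
    (6,3)@(13, 7): e=[102,48,-6] → ·
    (2,4)@(5, 9): e=[54,0,90] → #  [on edge]
    (6,4)@(13, 9): e=[70,64,10] → #
    (7,4)@(15, 9): e=[74,80,-10] → ·
    (1,5)@(3, 11): e=[18,0,126] → #  [on edge]
    (7,5)@(15, 11): e=[42,96,6] → #
    (0,6)@(1, 13): e=[-18,0,162] → ·  [on edge]
  covered (20 px):
    · · · · · · · · ·
    · · · · · · · · ·
    · · · · # · · · ·
    · · · # # # · · ·
    · · # # # # # · ·
    · # # # # # # # ·
    · · · · · # # # #
    · · · · · · · · ·
T2:
  2·area = 128
  edge (0, 6)→(15, 2): d=(15,-4) top-left  bias=+0
  edge (15, 2)→(2, 14): d=(-13,12) right/bottom  bias=-1
  edge (2, 14)→(0, 6): d=(-2,-8) top-left  bias=+0
    (6,1)@(13, 3): e=[7,11,110] → #
    (7,1)@(15, 3): e=[15,-13,126] → ·
    (2,2)@(5, 5): e=[5,81,42] → #
    (3,2)@(7, 5): e=[13,57,58] → #
    (4,2)@(9, 5): e=[21,33,74] → #
    (5,2)@(11, 5): e=[29,9,90] → #
    (6,2)@(13, 5): e=[37,-15,106] → ·
    (0,3)@(1, 7): e=[19,103,6] → #
    (1,3)@(3, 7): e=[27,79,22] → #
    (5,3)@(11, 7): e=[59,-17,86] → ·
    (0,4)@(1, 9): e=[49,77,2] → #
    (4,4)@(9, 9): e=[81,-19,66] → ·
  covered (17 px):
    · · · · · · · · ·
    · · · · · · # · ·
    · · # # # # · · ·
    # # # # # · · · ·
    # # # # · · · · ·
    · # # · · · · · ·
    · # · · · · · · ·
    · · · · · · · · ·
T3:
  2·area = 32
  edge (6, 12)→(6, 4): d=(0,-8) top-left  bias=+0
  edge (6, 4)→(10, 10): d=(4,6) right/bottom  bias=-1
  edge (10, 10)→(6, 12): d=(-4,2) right/bottom  bias=-1
    (3,3)@(7, 7): e=[8,6,18] → #
    (4,3)@(9, 7): e=[24,-6,14] → ·
    (3,4)@(7, 9): e=[8,14,10] → #
    (4,4)@(9, 9): e=[24,2,6] → #
    (5,4)@(11, 9): e=[40,-10,2] → ·
    (3,5)@(7, 11): e=[8,22,2] → #
    (4,5)@(9, 11): e=[24,10,-2] → ·
    (3,6)@(7, 13): e=[8,30,-6] → ·
  covered (4 px):
    · · · · · · · · ·
    · · · · · · · · ·
    · · · · · · · · ·
    · · · # · · · · ·
    · · · # # · · · ·
    · · · # · · · · ·
    · · · · · · · · ·
    · · · · · · · · ·

Answer: "outside"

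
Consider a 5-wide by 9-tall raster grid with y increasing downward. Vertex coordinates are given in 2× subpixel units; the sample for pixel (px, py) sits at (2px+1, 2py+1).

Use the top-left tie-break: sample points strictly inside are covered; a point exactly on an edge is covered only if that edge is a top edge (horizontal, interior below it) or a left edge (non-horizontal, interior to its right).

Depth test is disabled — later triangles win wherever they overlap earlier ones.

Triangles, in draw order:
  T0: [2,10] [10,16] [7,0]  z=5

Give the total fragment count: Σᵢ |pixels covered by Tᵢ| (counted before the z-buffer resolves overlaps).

T0:
  2·area = 110  (B↔C swapped to make it positive)
  edge (2, 10)→(7, 0): d=(5,-10) top-left  bias=+0
  edge (7, 0)→(10, 16): d=(3,16) right/bottom  bias=-1
  edge (10, 16)→(2, 10): d=(-8,-6) top-left  bias=+0
    (3,0)@(7, 1): e=[5,3,102] → X
    (4,0)@(9, 1): e=[25,-29,114] → .
    (3,1)@(7, 3): e=[15,9,86] → X
    (4,1)@(9, 3): e=[35,-23,98] → .
    (2,2)@(5, 5): e=[5,47,58] → X
    (4,2)@(9, 5): e=[45,-17,82] → .
    (2,3)@(5, 7): e=[15,53,42] → X
    (4,3)@(9, 7): e=[55,-11,66] → .
    (1,4)@(3, 9): e=[5,91,14] → X
    (4,4)@(9, 9): e=[65,-5,50] → .
    (1,5)@(3, 11): e=[15,97,-2] → .
    (2,5)@(5, 11): e=[35,65,10] → X
  covered (15 px):
    . . . X .
    . . . X .
    . . X X .
    . . X X .
    . X X X .
    . . X X X
    . . . X X
    . . . . X
    . . . . .

Answer: 15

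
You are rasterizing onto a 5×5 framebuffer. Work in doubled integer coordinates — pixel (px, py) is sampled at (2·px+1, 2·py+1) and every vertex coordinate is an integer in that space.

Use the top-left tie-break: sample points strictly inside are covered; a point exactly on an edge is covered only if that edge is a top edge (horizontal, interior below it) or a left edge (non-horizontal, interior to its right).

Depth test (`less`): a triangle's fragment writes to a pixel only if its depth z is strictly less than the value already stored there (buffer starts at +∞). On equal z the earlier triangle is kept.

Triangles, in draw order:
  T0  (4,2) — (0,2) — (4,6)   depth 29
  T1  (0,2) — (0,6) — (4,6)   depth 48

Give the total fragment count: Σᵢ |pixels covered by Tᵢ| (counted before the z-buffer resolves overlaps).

T0:
  2·area = 16  (B↔C swapped to make it positive)
  edge (4, 2)→(4, 6): d=(0,4) right/bottom  bias=-1
  edge (4, 6)→(0, 2): d=(-4,-4) top-left  bias=+0
  edge (0, 2)→(4, 2): d=(4,0) top-left  bias=+0
    (0,1)@(1, 3): e=[12,0,4] → #  [on edge]
    (1,1)@(3, 3): e=[4,8,4] → #
    (2,1)@(5, 3): e=[-4,16,4] → ·
    (0,2)@(1, 5): e=[12,-8,12] → ·
    (1,2)@(3, 5): e=[4,0,12] → #  [on edge]
    (2,2)@(5, 5): e=[-4,8,12] → ·
    (1,3)@(3, 7): e=[4,-8,20] → ·
    (2,3)@(5, 7): e=[-4,0,20] → ·  [on edge]
    (3,4)@(7, 9): e=[-12,0,28] → ·  [on edge]
  covered (3 px):
    · · · · ·
    # # · · ·
    · # · · ·
    · · · · ·
    · · · · ·
T1:
  2·area = 16  (B↔C swapped to make it positive)
  edge (0, 2)→(4, 6): d=(4,4) right/bottom  bias=-1
  edge (4, 6)→(0, 6): d=(-4,0) right/bottom  bias=-1
  edge (0, 6)→(0, 2): d=(0,-4) top-left  bias=+0
    (0,1)@(1, 3): e=[0,12,4] → ·  [on edge]
    (0,2)@(1, 5): e=[8,4,4] → #
    (1,2)@(3, 5): e=[0,4,12] → ·  [on edge]
    (0,3)@(1, 7): e=[16,-4,4] → ·
    (2,3)@(5, 7): e=[0,-4,20] → ·  [on edge]
    (3,4)@(7, 9): e=[0,-12,28] → ·  [on edge]
  covered (1 px):
    · · · · ·
    · · · · ·
    # · · · ·
    · · · · ·
    · · · · ·

Final: 4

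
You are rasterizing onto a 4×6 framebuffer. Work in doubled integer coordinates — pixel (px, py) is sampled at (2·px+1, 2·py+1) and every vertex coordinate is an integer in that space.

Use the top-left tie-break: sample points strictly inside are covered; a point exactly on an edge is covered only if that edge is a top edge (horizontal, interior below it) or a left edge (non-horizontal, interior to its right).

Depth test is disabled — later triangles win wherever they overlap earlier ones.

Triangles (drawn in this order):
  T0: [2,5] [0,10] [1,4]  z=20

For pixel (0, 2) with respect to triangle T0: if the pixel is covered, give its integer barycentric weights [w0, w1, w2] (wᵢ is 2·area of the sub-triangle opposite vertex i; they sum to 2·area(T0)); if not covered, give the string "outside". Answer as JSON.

T0:
  2·area = 7
  edge (2, 5)→(0, 10): d=(-2,5) right/bottom  bias=-1
  edge (0, 10)→(1, 4): d=(1,-6) top-left  bias=+0
  edge (1, 4)→(2, 5): d=(1,1) right/bottom  bias=-1
    (0,2)@(1, 5): e=[5,1,1] → █
    (1,2)@(3, 5): e=[-5,13,-1] → ·
    (0,3)@(1, 7): e=[1,3,3] → █
    (1,3)@(3, 7): e=[-9,15,1] → ·
    (0,4)@(1, 9): e=[-3,5,5] → ·
  covered (2 px):
    · · · ·
    · · · ·
    █ · · ·
    █ · · ·
    · · · ·
    · · · ·

Answer: [1,1,5]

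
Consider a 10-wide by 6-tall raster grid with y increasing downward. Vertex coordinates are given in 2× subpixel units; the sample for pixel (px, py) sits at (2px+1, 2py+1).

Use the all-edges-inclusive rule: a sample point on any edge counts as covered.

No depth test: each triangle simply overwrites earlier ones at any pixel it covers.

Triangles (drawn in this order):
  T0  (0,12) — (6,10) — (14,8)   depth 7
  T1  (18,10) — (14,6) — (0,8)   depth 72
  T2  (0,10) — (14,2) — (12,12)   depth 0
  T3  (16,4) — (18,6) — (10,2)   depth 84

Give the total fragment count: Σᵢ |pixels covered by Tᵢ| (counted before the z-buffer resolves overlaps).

T0:
  2·area = 4
  edge (0, 12)→(6, 10): d=(6,-2) inclusive
  edge (6, 10)→(14, 8): d=(8,-2) inclusive
  edge (14, 8)→(0, 12): d=(-14,4) inclusive
    (7,3)@(15, 7): e=[0,-6,10] → ·  [on edge]
    (4,4)@(9, 9): e=[0,-2,6] → ·  [on edge]
    (1,5)@(3, 11): e=[0,2,2] → #  [on edge]
    (2,5)@(5, 11): e=[4,6,-6] → ·
  covered (1 px):
    · · · · · · · · · ·
    · · · · · · · · · ·
    · · · · · · · · · ·
    · · · · · · · · · ·
    · · · · · · · · · ·
    · # · · · · · · · ·
T1:
  2·area = 64  (B↔C swapped to make it positive)
  edge (18, 10)→(0, 8): d=(-18,-2) inclusive
  edge (0, 8)→(14, 6): d=(14,-2) inclusive
  edge (14, 6)→(18, 10): d=(4,4) inclusive
    (4,0)@(9, 1): e=[144,-80,0] → ·  [on edge]
    (5,1)@(11, 3): e=[112,-48,0] → ·  [on edge]
    (6,2)@(13, 5): e=[80,-16,0] → ·  [on edge]
    (3,3)@(7, 7): e=[32,0,32] → #  [on edge]
    (4,3)@(9, 7): e=[36,4,24] → #
    (5,3)@(11, 7): e=[40,8,16] → #
    (6,3)@(13, 7): e=[44,12,8] → #
    (7,3)@(15, 7): e=[48,16,0] → #  [on edge]
    (8,3)@(17, 7): e=[52,20,-8] → ·
    (3,4)@(7, 9): e=[-4,28,40] → ·
    (4,4)@(9, 9): e=[0,32,32] → #  [on edge]
    (8,4)@(17, 9): e=[16,48,0] → #  [on edge]
    (9,5)@(19, 11): e=[-16,80,0] → ·  [on edge]
  covered (10 px):
    · · · · · · · · · ·
    · · · · · · · · · ·
    · · · · · · · · · ·
    · · · # # # # # · ·
    · · · · # # # # # ·
    · · · · · · · · · ·
T2:
  2·area = 124
  edge (0, 10)→(14, 2): d=(14,-8) inclusive
  edge (14, 2)→(12, 12): d=(-2,10) inclusive
  edge (12, 12)→(0, 10): d=(-12,-2) inclusive
    (6,1)@(13, 3): e=[6,8,110] → #
    (7,1)@(15, 3): e=[22,-12,114] → ·
    (4,2)@(9, 5): e=[2,44,78] → #
    (5,2)@(11, 5): e=[18,24,82] → #
    (7,2)@(15, 5): e=[50,-16,90] → ·
    (3,3)@(7, 7): e=[14,60,50] → #
    (6,3)@(13, 7): e=[62,0,62] → #  [on edge]
    (7,3)@(15, 7): e=[78,-20,66] → ·
    (1,4)@(3, 9): e=[10,96,18] → #
    (2,4)@(5, 9): e=[26,76,22] → #
    (6,4)@(13, 9): e=[90,-4,38] → ·
    (1,5)@(3, 11): e=[38,92,-6] → ·
  covered (16 px):
    · · · · · · · · · ·
    · · · · · · # · · ·
    · · · · # # # · · ·
    · · · # # # # · · ·
    · # # # # # · · · ·
    · · · # # # · · · ·
T3:
  2·area = 8
  edge (16, 4)→(18, 6): d=(2,2) inclusive
  edge (18, 6)→(10, 2): d=(-8,-4) inclusive
  edge (10, 2)→(16, 4): d=(6,2) inclusive
    (3,0)@(7, 1): e=[12,-4,0] → ·  [on edge]
    (6,0)@(13, 1): e=[0,20,-12] → ·  [on edge]
    (6,1)@(13, 3): e=[4,4,0] → #  [on edge]
    (7,1)@(15, 3): e=[0,12,-4] → ·  [on edge]
    (6,2)@(13, 5): e=[8,-12,12] → ·
    (8,2)@(17, 5): e=[0,4,4] → #  [on edge]
    (9,2)@(19, 5): e=[-4,12,0] → ·  [on edge]
    (8,3)@(17, 7): e=[4,-12,16] → ·
    (9,3)@(19, 7): e=[0,-4,12] → ·  [on edge]
  covered (2 px):
    · · · · · · · · · ·
    · · · · · · # · · ·
    · · · · · · · · # ·
    · · · · · · · · · ·
    · · · · · · · · · ·
    · · · · · · · · · ·

Answer: 29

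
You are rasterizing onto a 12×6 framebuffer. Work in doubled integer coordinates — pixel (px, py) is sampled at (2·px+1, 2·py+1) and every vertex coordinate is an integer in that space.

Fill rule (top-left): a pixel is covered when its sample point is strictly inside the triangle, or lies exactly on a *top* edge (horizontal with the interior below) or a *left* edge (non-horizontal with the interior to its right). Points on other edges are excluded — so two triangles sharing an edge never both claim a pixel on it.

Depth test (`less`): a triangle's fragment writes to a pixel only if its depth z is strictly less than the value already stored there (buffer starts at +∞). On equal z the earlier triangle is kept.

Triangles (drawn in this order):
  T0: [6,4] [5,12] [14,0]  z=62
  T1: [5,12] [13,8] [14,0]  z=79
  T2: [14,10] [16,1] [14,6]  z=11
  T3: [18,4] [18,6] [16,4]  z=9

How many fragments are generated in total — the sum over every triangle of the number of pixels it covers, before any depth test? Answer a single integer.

T0:
  2·area = 60  (B↔C swapped to make it positive)
  edge (6, 4)→(14, 0): d=(8,-4) top-left  bias=+0
  edge (14, 0)→(5, 12): d=(-9,12) right/bottom  bias=-1
  edge (5, 12)→(6, 4): d=(1,-8) top-left  bias=+0
    (6,0)@(13, 1): e=[4,3,53] → #
    (7,0)@(15, 1): e=[12,-21,69] → ·
    (4,1)@(9, 3): e=[4,33,23] → #
    (5,1)@(11, 3): e=[12,9,39] → #
    (6,1)@(13, 3): e=[20,-15,55] → ·
    (3,2)@(7, 5): e=[12,39,9] → #
    (5,2)@(11, 5): e=[28,-9,41] → ·
    (3,3)@(7, 7): e=[28,21,11] → #
    (4,3)@(9, 7): e=[36,-3,27] → ·
    (3,4)@(7, 9): e=[44,3,13] → #
    (4,4)@(9, 9): e=[52,-21,29] → ·
    (3,5)@(7, 11): e=[60,-15,15] → ·
  covered (7 px):
    · · · · · · # · · · · ·
    · · · · # # · · · · · ·
    · · · # # · · · · · · ·
    · · · # · · · · · · · ·
    · · · # · · · · · · · ·
    · · · · · · · · · · · ·
T1:
  2·area = 60  (B↔C swapped to make it positive)
  edge (5, 12)→(14, 0): d=(9,-12) top-left  bias=+0
  edge (14, 0)→(13, 8): d=(-1,8) right/bottom  bias=-1
  edge (13, 8)→(5, 12): d=(-8,4) right/bottom  bias=-1
    (6,1)@(13, 3): e=[15,5,40] → #
    (7,1)@(15, 3): e=[39,-11,32] → ·
    (11,1)@(23, 3): e=[135,-75,0] → ·  [on edge]
    (5,2)@(11, 5): e=[9,19,32] → #
    (7,2)@(15, 5): e=[57,-13,16] → ·
    (9,2)@(19, 5): e=[105,-45,0] → ·  [on edge]
    (4,3)@(9, 7): e=[3,33,24] → #
    (7,3)@(15, 7): e=[75,-15,0] → ·  [on edge]
    (4,4)@(9, 9): e=[21,31,8] → #
    (5,4)@(11, 9): e=[45,15,0] → ·  [on edge]
    (6,4)@(13, 9): e=[69,-1,-8] → ·
    (3,5)@(7, 11): e=[15,45,0] → ·  [on edge]
  covered (7 px):
    · · · · · · · · · · · ·
    · · · · · · # · · · · ·
    · · · · · # # · · · · ·
    · · · · # # # · · · · ·
    · · · · # · · · · · · ·
    · · · · · · · · · · · ·
T2:
  2·area = 8  (B↔C swapped to make it positive)
  edge (14, 10)→(14, 6): d=(0,-4) top-left  bias=+0
  edge (14, 6)→(16, 1): d=(2,-5) top-left  bias=+0
  edge (16, 1)→(14, 10): d=(-2,9) right/bottom  bias=-1
    (7,2)@(15, 5): e=[4,3,1] → #
    (8,2)@(17, 5): e=[12,13,-17] → ·
    (7,3)@(15, 7): e=[4,7,-3] → ·
  covered (1 px):
    · · · · · · · · · · · ·
    · · · · · · · · · · · ·
    · · · · · · · # · · · ·
    · · · · · · · · · · · ·
    · · · · · · · · · · · ·
    · · · · · · · · · · · ·
T3:
  2·area = 4
  edge (18, 4)→(18, 6): d=(0,2) right/bottom  bias=-1
  edge (18, 6)→(16, 4): d=(-2,-2) top-left  bias=+0
  edge (16, 4)→(18, 4): d=(2,0) top-left  bias=+0
    (6,0)@(13, 1): e=[10,0,-6] → ·  [on edge]
    (7,1)@(15, 3): e=[6,0,-2] → ·  [on edge]
    (8,2)@(17, 5): e=[2,0,2] → #  [on edge]
    (9,2)@(19, 5): e=[-2,4,2] → ·
    (8,3)@(17, 7): e=[2,-4,6] → ·
    (9,3)@(19, 7): e=[-2,0,6] → ·  [on edge]
    (10,4)@(21, 9): e=[-6,0,10] → ·  [on edge]
    (11,5)@(23, 11): e=[-10,0,14] → ·  [on edge]
  covered (1 px):
    · · · · · · · · · · · ·
    · · · · · · · · · · · ·
    · · · · · · · · # · · ·
    · · · · · · · · · · · ·
    · · · · · · · · · · · ·
    · · · · · · · · · · · ·

Result: 16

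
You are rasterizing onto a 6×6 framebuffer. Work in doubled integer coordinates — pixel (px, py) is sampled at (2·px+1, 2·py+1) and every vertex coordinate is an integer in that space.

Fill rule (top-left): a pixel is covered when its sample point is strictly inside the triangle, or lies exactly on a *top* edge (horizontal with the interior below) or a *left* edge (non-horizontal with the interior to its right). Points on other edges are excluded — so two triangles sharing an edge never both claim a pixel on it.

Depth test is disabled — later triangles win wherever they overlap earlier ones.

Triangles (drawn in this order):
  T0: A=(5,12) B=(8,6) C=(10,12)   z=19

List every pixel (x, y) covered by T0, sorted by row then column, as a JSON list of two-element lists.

T0:
  2·area = 30
  edge (5, 12)→(8, 6): d=(3,-6) top-left  bias=+0
  edge (8, 6)→(10, 12): d=(2,6) right/bottom  bias=-1
  edge (10, 12)→(5, 12): d=(-5,0) right/bottom  bias=-1
    (3,1)@(7, 3): e=[-15,0,45] → ·  [on edge]
    (3,4)@(7, 9): e=[3,12,15] → #
    (4,4)@(9, 9): e=[15,0,15] → ·  [on edge]
    (3,5)@(7, 11): e=[9,16,5] → #
    (4,5)@(9, 11): e=[21,4,5] → #
    (5,5)@(11, 11): e=[33,-8,5] → ·
  covered (3 px):
    · · · · · ·
    · · · · · ·
    · · · · · ·
    · · · · · ·
    · · · # · ·
    · · · # # ·

Final: [[3,4],[3,5],[4,5]]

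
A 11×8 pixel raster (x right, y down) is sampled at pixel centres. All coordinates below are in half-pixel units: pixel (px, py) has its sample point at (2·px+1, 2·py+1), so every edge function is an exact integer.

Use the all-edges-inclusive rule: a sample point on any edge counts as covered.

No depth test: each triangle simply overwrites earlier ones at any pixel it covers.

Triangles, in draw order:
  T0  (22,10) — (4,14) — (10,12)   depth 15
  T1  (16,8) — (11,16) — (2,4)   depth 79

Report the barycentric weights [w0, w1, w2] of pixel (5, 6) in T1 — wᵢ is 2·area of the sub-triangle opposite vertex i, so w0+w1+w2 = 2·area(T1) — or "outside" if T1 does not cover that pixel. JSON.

T0:
  2·area = 12
  edge (22, 10)→(4, 14): d=(-18,4) inclusive
  edge (4, 14)→(10, 12): d=(6,-2) inclusive
  edge (10, 12)→(22, 10): d=(12,-2) inclusive
    (9,4)@(19, 9): e=[30,0,-18] → ·  [on edge]
    (6,5)@(13, 11): e=[18,0,-6] → ·  [on edge]
    (8,5)@(17, 11): e=[2,8,2] → #
    (9,5)@(19, 11): e=[-6,12,6] → ·
    (3,6)@(7, 13): e=[6,0,6] → #  [on edge]
    (4,6)@(9, 13): e=[-2,4,10] → ·
    (8,6)@(17, 13): e=[-34,20,26] → ·
    (0,7)@(1, 15): e=[-6,0,18] → ·  [on edge]
    (3,7)@(7, 15): e=[-30,12,30] → ·
  covered (2 px):
    · · · · · · · · · · ·
    · · · · · · · · · · ·
    · · · · · · · · · · ·
    · · · · · · · · · · ·
    · · · · · · · · · · ·
    · · · · · · · · # · ·
    · · · # · · · · · · ·
    · · · · · · · · · · ·
T1:
  2·area = 132
  edge (16, 8)→(11, 16): d=(-5,8) inclusive
  edge (11, 16)→(2, 4): d=(-9,-12) inclusive
  edge (2, 4)→(16, 8): d=(14,4) inclusive
    (1,2)@(3, 5): e=[119,3,10] → #
    (2,2)@(5, 5): e=[103,27,2] → #
    (3,2)@(7, 5): e=[87,51,-6] → ·
    (1,3)@(3, 7): e=[109,-15,38] → ·
    (2,3)@(5, 7): e=[93,9,30] → #
    (3,3)@(7, 7): e=[77,33,22] → #
    (4,3)@(9, 7): e=[61,57,14] → #
    (5,3)@(11, 7): e=[45,81,6] → #
    (6,3)@(13, 7): e=[29,105,-2] → ·
    (2,4)@(5, 9): e=[83,-9,58] → ·
    (3,4)@(7, 9): e=[67,15,50] → #
    (6,4)@(13, 9): e=[19,87,26] → #
  covered (17 px):
    · · · · · · · · · · ·
    · · · · · · · · · · ·
    · # # · · · · · · · ·
    · · # # # # · · · · ·
    · · · # # # # # · · ·
    · · · · # # # · · · ·
    · · · · # # · · · · ·
    · · · · · # · · · · ·

Answer: [27,90,15]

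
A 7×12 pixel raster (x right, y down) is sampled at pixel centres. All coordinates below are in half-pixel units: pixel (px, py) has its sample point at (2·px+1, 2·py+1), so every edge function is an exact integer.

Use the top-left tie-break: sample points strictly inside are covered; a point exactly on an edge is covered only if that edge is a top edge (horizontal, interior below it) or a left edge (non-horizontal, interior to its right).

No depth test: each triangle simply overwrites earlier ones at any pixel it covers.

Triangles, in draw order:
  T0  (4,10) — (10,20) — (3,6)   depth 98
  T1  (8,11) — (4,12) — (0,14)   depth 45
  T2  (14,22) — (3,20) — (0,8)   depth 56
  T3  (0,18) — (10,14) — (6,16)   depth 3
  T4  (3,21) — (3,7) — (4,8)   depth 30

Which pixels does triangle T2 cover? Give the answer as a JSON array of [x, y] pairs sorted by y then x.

T0:
  2·area = 14  (B↔C swapped to make it positive)
  edge (4, 10)→(3, 6): d=(-1,-4) top-left  bias=+0
  edge (3, 6)→(10, 20): d=(7,14) right/bottom  bias=-1
  edge (10, 20)→(4, 10): d=(-6,-10) top-left  bias=+0
    (0,2)@(1, 5): e=[-7,21,0] → ·  [on edge]
    (2,5)@(5, 11): e=[3,7,4] → █
    (3,5)@(7, 11): e=[11,-21,24] → ·
    (2,6)@(5, 13): e=[1,21,-8] → ·
    (3,7)@(7, 15): e=[7,7,0] → █  [on edge]
    (4,7)@(9, 15): e=[15,-21,20] → ·
    (3,8)@(7, 17): e=[5,21,-12] → ·
  covered (2 px):
    · · · · · · ·
    · · · · · · ·
    · · · · · · ·
    · · · · · · ·
    · · · · · · ·
    · · █ · · · ·
    · · · · · · ·
    · · · █ · · ·
    · · · · · · ·
    · · · · · · ·
    · · · · · · ·
    · · · · · · ·
T1:
  2·area = 4  (B↔C swapped to make it positive)
  edge (8, 11)→(0, 14): d=(-8,3) right/bottom  bias=-1
  edge (0, 14)→(4, 12): d=(4,-2) top-left  bias=+0
  edge (4, 12)→(8, 11): d=(4,-1) top-left  bias=+0
  covered (0 px):
    · · · · · · ·
    · · · · · · ·
    · · · · · · ·
    · · · · · · ·
    · · · · · · ·
    · · · · · · ·
    · · · · · · ·
    · · · · · · ·
    · · · · · · ·
    · · · · · · ·
    · · · · · · ·
    · · · · · · ·
T2:
  2·area = 126
  edge (14, 22)→(3, 20): d=(-11,-2) top-left  bias=+0
  edge (3, 20)→(0, 8): d=(-3,-12) top-left  bias=+0
  edge (0, 8)→(14, 22): d=(14,14) right/bottom  bias=-1
    (0,4)@(1, 9): e=[117,9,0] → ·  [on edge]
    (0,5)@(1, 11): e=[95,3,28] → █
    (1,5)@(3, 11): e=[99,27,0] → ·  [on edge]
    (0,6)@(1, 13): e=[73,-3,56] → ·
    (1,6)@(3, 13): e=[77,21,28] → █
    (2,6)@(5, 13): e=[81,45,0] → ·  [on edge]
    (1,7)@(3, 15): e=[55,15,56] → █
    (2,7)@(5, 15): e=[59,39,28] → █
    (3,7)@(7, 15): e=[63,63,0] → ·  [on edge]
    (1,8)@(3, 17): e=[33,9,84] → █
    (3,8)@(7, 17): e=[41,57,28] → █
    (4,8)@(9, 17): e=[45,81,0] → ·  [on edge]
    (5,9)@(11, 19): e=[27,99,0] → ·  [on edge]
    (6,10)@(13, 21): e=[9,117,0] → ·  [on edge]
  covered (13 px):
    · · · · · · ·
    · · · · · · ·
    · · · · · · ·
    · · · · · · ·
    · · · · · · ·
    █ · · · · · ·
    · █ · · · · ·
    · █ █ · · · ·
    · █ █ █ · · ·
    · █ █ █ █ · ·
    · · · · █ █ ·
    · · · · · · ·
T3:
  2·area = 4
  edge (0, 18)→(10, 14): d=(10,-4) top-left  bias=+0
  edge (10, 14)→(6, 16): d=(-4,2) right/bottom  bias=-1
  edge (6, 16)→(0, 18): d=(-6,2) right/bottom  bias=-1
    (4,7)@(9, 15): e=[6,-2,0] → ·  [on edge]
    (1,8)@(3, 17): e=[2,2,0] → ·  [on edge]
  covered (0 px):
    · · · · · · ·
    · · · · · · ·
    · · · · · · ·
    · · · · · · ·
    · · · · · · ·
    · · · · · · ·
    · · · · · · ·
    · · · · · · ·
    · · · · · · ·
    · · · · · · ·
    · · · · · · ·
    · · · · · · ·
T4:
  2·area = 14
  edge (3, 21)→(3, 7): d=(0,-14) top-left  bias=+0
  edge (3, 7)→(4, 8): d=(1,1) right/bottom  bias=-1
  edge (4, 8)→(3, 21): d=(-1,13) right/bottom  bias=-1
    (1,0)@(3, 1): e=[0,-6,20] → ·  [on edge]
    (1,1)@(3, 3): e=[0,-4,18] → ·  [on edge]
    (0,2)@(1, 5): e=[-28,0,42] → ·  [on edge]
    (1,2)@(3, 5): e=[0,-2,16] → ·  [on edge]
    (1,3)@(3, 7): e=[0,0,14] → ·  [on edge]
    (1,4)@(3, 9): e=[0,2,12] → █  [on edge]
    (2,4)@(5, 9): e=[28,0,-14] → ·  [on edge]
    (1,5)@(3, 11): e=[0,4,10] → █  [on edge]
    (2,5)@(5, 11): e=[28,2,-16] → ·
    (3,5)@(7, 11): e=[56,0,-42] → ·  [on edge]
    (1,6)@(3, 13): e=[0,6,8] → █  [on edge]
    (2,6)@(5, 13): e=[28,4,-18] → ·
    (4,6)@(9, 13): e=[84,0,-70] → ·  [on edge]
    (1,7)@(3, 15): e=[0,8,6] → █  [on edge]
    (5,7)@(11, 15): e=[112,0,-98] → ·  [on edge]
    (1,8)@(3, 17): e=[0,10,4] → █  [on edge]
    (6,8)@(13, 17): e=[140,0,-126] → ·  [on edge]
    (1,9)@(3, 19): e=[0,12,2] → █  [on edge]
    (1,10)@(3, 21): e=[0,14,0] → ·  [on edge]
    (1,11)@(3, 23): e=[0,16,-2] → ·  [on edge]
  covered (6 px):
    · · · · · · ·
    · · · · · · ·
    · · · · · · ·
    · · · · · · ·
    · █ · · · · ·
    · █ · · · · ·
    · █ · · · · ·
    · █ · · · · ·
    · █ · · · · ·
    · █ · · · · ·
    · · · · · · ·
    · · · · · · ·

Final: [[0,5],[1,6],[1,7],[2,7],[1,8],[2,8],[3,8],[1,9],[2,9],[3,9],[4,9],[4,10],[5,10]]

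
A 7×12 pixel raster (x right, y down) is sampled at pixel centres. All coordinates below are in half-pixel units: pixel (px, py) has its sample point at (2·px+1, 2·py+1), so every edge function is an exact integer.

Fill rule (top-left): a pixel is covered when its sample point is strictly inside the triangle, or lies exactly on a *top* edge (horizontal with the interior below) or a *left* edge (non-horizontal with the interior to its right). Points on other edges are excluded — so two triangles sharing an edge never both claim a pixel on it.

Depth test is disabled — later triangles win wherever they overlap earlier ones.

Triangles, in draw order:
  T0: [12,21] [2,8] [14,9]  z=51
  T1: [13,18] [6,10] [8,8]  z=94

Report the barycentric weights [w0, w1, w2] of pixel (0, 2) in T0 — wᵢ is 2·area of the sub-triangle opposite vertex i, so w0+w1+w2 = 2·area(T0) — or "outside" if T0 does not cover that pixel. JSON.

T0:
  2·area = 146
  edge (12, 21)→(2, 8): d=(-10,-13) top-left  bias=+0
  edge (2, 8)→(14, 9): d=(12,1) right/bottom  bias=-1
  edge (14, 9)→(12, 21): d=(-2,12) right/bottom  bias=-1
    (1,4)@(3, 9): e=[3,11,132] → X
    (2,4)@(5, 9): e=[29,9,108] → X
    (3,4)@(7, 9): e=[55,7,84] → X
    (4,4)@(9, 9): e=[81,5,60] → X
    (5,4)@(11, 9): e=[107,3,36] → X
    (6,4)@(13, 9): e=[133,1,12] → X
    (1,5)@(3, 11): e=[-17,35,128] → .
    (2,5)@(5, 11): e=[9,33,104] → X
    (2,6)@(5, 13): e=[-11,57,100] → .
    (3,6)@(7, 13): e=[15,55,76] → X
    (3,7)@(7, 15): e=[-5,79,72] → .
    (4,7)@(9, 15): e=[21,77,48] → X
    (6,7)@(13, 15): e=[73,73,0] → .  [on edge]
  covered (20 px):
    . . . . . . .
    . . . . . . .
    . . . . . . .
    . . . . . . .
    . X X X X X X
    . . X X X X X
    . . . X X X X
    . . . . X X .
    . . . . X X .
    . . . . . X .
    . . . . . . .
    . . . . . . .
T1:
  2·area = 30
  edge (13, 18)→(6, 10): d=(-7,-8) top-left  bias=+0
  edge (6, 10)→(8, 8): d=(2,-2) top-left  bias=+0
  edge (8, 8)→(13, 18): d=(5,10) right/bottom  bias=-1
    (6,1)@(13, 3): e=[105,0,-75] → .  [on edge]
    (5,2)@(11, 5): e=[75,0,-45] → .  [on edge]
    (4,3)@(9, 7): e=[45,0,-15] → .  [on edge]
    (3,4)@(7, 9): e=[15,0,15] → X  [on edge]
    (4,4)@(9, 9): e=[31,4,-5] → .
    (2,5)@(5, 11): e=[-15,0,45] → .  [on edge]
    (3,5)@(7, 11): e=[1,4,25] → X
    (4,5)@(9, 11): e=[17,8,5] → X
    (5,5)@(11, 11): e=[33,12,-15] → .
    (1,6)@(3, 13): e=[-45,0,75] → .  [on edge]
    (3,6)@(7, 13): e=[-13,8,35] → .
    (4,6)@(9, 13): e=[3,12,15] → X
    (0,7)@(1, 15): e=[-75,0,105] → .  [on edge]
  covered (5 px):
    . . . . . . .
    . . . . . . .
    . . . . . . .
    . . . . . . .
    . . . X . . .
    . . . X X . .
    . . . . X . .
    . . . . . X .
    . . . . . . .
    . . . . . . .
    . . . . . . .
    . . . . . . .

Final: "outside"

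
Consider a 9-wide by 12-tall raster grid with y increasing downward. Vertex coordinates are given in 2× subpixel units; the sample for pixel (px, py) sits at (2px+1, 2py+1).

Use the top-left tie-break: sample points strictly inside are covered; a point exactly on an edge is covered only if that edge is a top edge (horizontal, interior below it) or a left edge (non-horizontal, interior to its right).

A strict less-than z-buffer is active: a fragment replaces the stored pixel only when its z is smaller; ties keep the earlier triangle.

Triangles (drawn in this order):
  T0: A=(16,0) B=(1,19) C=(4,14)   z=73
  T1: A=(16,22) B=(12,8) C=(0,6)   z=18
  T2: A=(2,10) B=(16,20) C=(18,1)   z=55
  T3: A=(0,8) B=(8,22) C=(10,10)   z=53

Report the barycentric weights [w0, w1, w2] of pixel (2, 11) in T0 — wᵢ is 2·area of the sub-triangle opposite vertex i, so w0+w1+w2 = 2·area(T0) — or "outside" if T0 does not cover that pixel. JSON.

T0:
  2·area = 18
  edge (16, 0)→(1, 19): d=(-15,19) right/bottom  bias=-1
  edge (1, 19)→(4, 14): d=(3,-5) top-left  bias=+0
  edge (4, 14)→(16, 0): d=(12,-14) top-left  bias=+0
    (3,4)@(7, 9): e=[36,0,-18] → ·  [on edge]
    (3,5)@(7, 11): e=[6,6,6] → █
    (4,5)@(9, 11): e=[-32,16,34] → ·
    (2,6)@(5, 13): e=[14,2,2] → █
    (3,6)@(7, 13): e=[-24,12,30] → ·
    (2,7)@(5, 15): e=[-16,8,26] → ·
    (0,9)@(1, 19): e=[0,0,18] → ·  [on edge]
  covered (2 px):
    · · · · · · · · ·
    · · · · · · · · ·
    · · · · · · · · ·
    · · · · · · · · ·
    · · · · · · · · ·
    · · · █ · · · · ·
    · · █ · · · · · ·
    · · · · · · · · ·
    · · · · · · · · ·
    · · · · · · · · ·
    · · · · · · · · ·
    · · · · · · · · ·
T1:
  2·area = 160  (B↔C swapped to make it positive)
  edge (16, 22)→(0, 6): d=(-16,-16) top-left  bias=+0
  edge (0, 6)→(12, 8): d=(12,2) right/bottom  bias=-1
  edge (12, 8)→(16, 22): d=(4,14) right/bottom  bias=-1
    (0,3)@(1, 7): e=[0,10,150] → █  [on edge]
    (1,3)@(3, 7): e=[32,6,122] → █
    (2,3)@(5, 7): e=[64,2,94] → █
    (3,3)@(7, 7): e=[96,-2,66] → ·
    (0,4)@(1, 9): e=[-32,34,158] → ·
    (1,4)@(3, 9): e=[0,30,130] → █  [on edge]
    (3,4)@(7, 9): e=[64,22,74] → █
    (4,4)@(9, 9): e=[96,18,46] → █
    (5,4)@(11, 9): e=[128,14,18] → █
    (6,4)@(13, 9): e=[160,10,-10] → ·
    (1,5)@(3, 11): e=[-32,54,138] → ·
    (2,5)@(5, 11): e=[0,50,110] → █  [on edge]
    (3,6)@(7, 13): e=[0,70,90] → █  [on edge]
    (4,7)@(9, 15): e=[0,90,70] → █  [on edge]
    (5,8)@(11, 17): e=[0,110,50] → █  [on edge]
    (6,9)@(13, 19): e=[0,130,30] → █  [on edge]
    (7,10)@(15, 21): e=[0,150,10] → █  [on edge]
    (8,11)@(17, 23): e=[0,170,-10] → ·  [on edge]
  covered (24 px):
    · · · · · · · · ·
    · · · · · · · · ·
    · · · · · · · · ·
    █ █ █ · · · · · ·
    · █ █ █ █ █ · · ·
    · · █ █ █ █ · · ·
    · · · █ █ █ █ · ·
    · · · · █ █ █ · ·
    · · · · · █ █ · ·
    · · · · · · █ █ ·
    · · · · · · · █ ·
    · · · · · · · · ·
T2:
  2·area = 286  (B↔C swapped to make it positive)
  edge (2, 10)→(18, 1): d=(16,-9) top-left  bias=+0
  edge (18, 1)→(16, 20): d=(-2,19) right/bottom  bias=-1
  edge (16, 20)→(2, 10): d=(-14,-10) top-left  bias=+0
    (7,1)@(15, 3): e=[5,53,228] → █
    (8,1)@(17, 3): e=[23,15,248] → █
    (5,2)@(11, 5): e=[1,125,160] → █
    (6,2)@(13, 5): e=[19,87,180] → █
    (4,3)@(9, 7): e=[15,159,112] → █
    (2,4)@(5, 9): e=[11,231,44] → █
    (3,4)@(7, 9): e=[29,193,64] → █
    (2,5)@(5, 11): e=[43,227,16] → █
    (8,5)@(17, 11): e=[151,-1,136] → ·
    (2,6)@(5, 13): e=[75,223,-12] → ·
    (3,6)@(7, 13): e=[93,185,8] → █
    (8,6)@(17, 13): e=[183,-5,108] → ·
    (4,7)@(9, 15): e=[143,143,0] → █  [on edge]
  covered (36 px):
    · · · · · · · · ·
    · · · · · · · █ █
    · · · · · █ █ █ █
    · · · · █ █ █ █ █
    · · █ █ █ █ █ █ █
    · · █ █ █ █ █ █ ·
    · · · █ █ █ █ █ ·
    · · · · █ █ █ █ ·
    · · · · · · █ █ ·
    · · · · · · · █ ·
    · · · · · · · · ·
    · · · · · · · · ·
T3:
  2·area = 124  (B↔C swapped to make it positive)
  edge (0, 8)→(10, 10): d=(10,2) right/bottom  bias=-1
  edge (10, 10)→(8, 22): d=(-2,12) right/bottom  bias=-1
  edge (8, 22)→(0, 8): d=(-8,-14) top-left  bias=+0
    (0,4)@(1, 9): e=[8,110,6] → █
    (1,4)@(3, 9): e=[4,86,34] → █
    (2,4)@(5, 9): e=[0,62,62] → ·  [on edge]
    (0,5)@(1, 11): e=[28,106,-10] → ·
    (1,5)@(3, 11): e=[24,82,18] → █
    (2,5)@(5, 11): e=[20,58,46] → █
    (3,5)@(7, 11): e=[16,34,74] → █
    (4,5)@(9, 11): e=[12,10,102] → █
    (5,5)@(11, 11): e=[8,-14,130] → ·
    (7,5)@(15, 11): e=[0,-62,186] → ·  [on edge]
    (1,6)@(3, 13): e=[44,78,2] → █
    (5,6)@(11, 13): e=[28,-18,114] → ·
  covered (15 px):
    · · · · · · · · ·
    · · · · · · · · ·
    · · · · · · · · ·
    · · · · · · · · ·
    █ █ · · · · · · ·
    · █ █ █ █ · · · ·
    · █ █ █ █ · · · ·
    · · █ █ █ · · · ·
    · · · █ · · · · ·
    · · · █ · · · · ·
    · · · · · · · · ·
    · · · · · · · · ·

Answer: "outside"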